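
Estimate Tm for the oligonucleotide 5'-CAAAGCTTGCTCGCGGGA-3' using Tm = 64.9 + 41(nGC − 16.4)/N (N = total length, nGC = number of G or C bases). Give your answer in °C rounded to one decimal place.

Base counts: A=4, T=3, G=6, C=5; G+C = 11, N = 18.
Tm = 64.9 + 41·(11 − 16.4)/18 = 64.9 + -221.40/18 = 52.6°C.

52.6°C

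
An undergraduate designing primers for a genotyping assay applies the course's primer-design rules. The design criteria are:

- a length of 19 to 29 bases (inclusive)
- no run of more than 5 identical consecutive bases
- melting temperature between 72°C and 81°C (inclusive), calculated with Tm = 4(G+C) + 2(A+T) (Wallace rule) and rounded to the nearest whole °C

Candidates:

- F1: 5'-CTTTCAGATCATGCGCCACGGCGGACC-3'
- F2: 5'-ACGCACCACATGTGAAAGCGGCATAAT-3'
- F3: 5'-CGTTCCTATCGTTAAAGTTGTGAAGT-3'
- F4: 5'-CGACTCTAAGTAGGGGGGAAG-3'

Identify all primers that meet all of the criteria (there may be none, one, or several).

F2 and F3.

F1 (27 nt, A=5 T=5 G=7 C=10): length 27 ✓; longest run = 3 ✓; Tm = 2·10 + 4·17 = 88°C, outside 72–81°C ✗ — fails.
F2 (27 nt, A=10 T=4 G=6 C=7): length 27 ✓; longest run = 3 ✓; Tm = 2·14 + 4·13 = 80°C ✓ — passes.
F3 (26 nt, A=6 T=10 G=6 C=4): length 26 ✓; longest run = 3 ✓; Tm = 2·16 + 4·10 = 72°C ✓ — passes.
F4 (21 nt, A=6 T=3 G=9 C=3): length 21 ✓; longest run = 6, exceeds 5 ✗; Tm = 2·9 + 4·12 = 66°C, outside 72–81°C ✗ — fails.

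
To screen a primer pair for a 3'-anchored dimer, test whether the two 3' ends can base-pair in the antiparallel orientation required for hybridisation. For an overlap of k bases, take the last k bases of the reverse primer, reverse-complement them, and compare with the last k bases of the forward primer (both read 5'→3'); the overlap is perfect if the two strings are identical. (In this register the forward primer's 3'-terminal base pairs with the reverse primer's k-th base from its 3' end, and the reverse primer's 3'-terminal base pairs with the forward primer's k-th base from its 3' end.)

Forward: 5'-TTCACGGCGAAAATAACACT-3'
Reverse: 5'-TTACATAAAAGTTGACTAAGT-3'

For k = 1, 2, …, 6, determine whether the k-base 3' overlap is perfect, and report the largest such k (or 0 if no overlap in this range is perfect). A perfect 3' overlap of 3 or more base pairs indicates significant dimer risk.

Longest perfect overlap: 3 complementary base pairs; significant dimer risk (threshold 3).

Last 6 bases (5'→3') — forward …AACACT, reverse …CTAAGT.
Reverse complement of the reverse primer's last 6 bases: ACTTAG; its first k bases are the reverse complement of the reverse primer's last k bases, so a perfect k-base overlap needs the forward primer's last k bases to equal them.
Comparing (forward last k vs required): k=1: T vs A ✗; k=2: CT vs AC ✗; k=3: ACT vs ACT ✓; k=4: CACT vs ACTT ✗; k=5: ACACT vs ACTTA ✗; k=6: AACACT vs ACTTAG ✗.
Only k = 3 is perfect, so the longest perfect 3' overlap is 3.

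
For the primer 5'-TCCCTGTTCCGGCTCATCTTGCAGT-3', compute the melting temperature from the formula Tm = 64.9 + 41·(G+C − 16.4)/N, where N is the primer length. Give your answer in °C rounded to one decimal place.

Base counts: A=2, T=9, G=5, C=9; G+C = 14, N = 25.
Tm = 64.9 + 41·(14 − 16.4)/25 = 64.9 + -98.40/25 = 61.0°C.

61.0°C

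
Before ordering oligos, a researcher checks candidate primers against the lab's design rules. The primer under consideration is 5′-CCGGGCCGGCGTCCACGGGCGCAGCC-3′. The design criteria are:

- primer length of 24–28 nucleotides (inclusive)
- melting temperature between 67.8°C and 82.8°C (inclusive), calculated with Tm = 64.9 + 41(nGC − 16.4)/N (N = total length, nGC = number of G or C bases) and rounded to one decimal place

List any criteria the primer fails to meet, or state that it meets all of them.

Base counts: A=2, T=1, G=11, C=12 (length 26).
length: length 26 ✓
Tm: Tm = 64.9 + 41·(23 − 16.4)/26 = 75.3°C ✓

Meets all criteria.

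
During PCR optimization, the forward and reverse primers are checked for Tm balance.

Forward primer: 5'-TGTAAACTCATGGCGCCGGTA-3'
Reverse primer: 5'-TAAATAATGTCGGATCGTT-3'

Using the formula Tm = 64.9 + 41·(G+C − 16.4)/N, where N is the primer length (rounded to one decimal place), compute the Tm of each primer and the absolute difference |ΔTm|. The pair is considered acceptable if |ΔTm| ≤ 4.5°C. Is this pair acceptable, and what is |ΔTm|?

|ΔTm| = 11.9°C; the pair is not acceptable.

Forward: G+C = 11, N = 21 → Tm = 64.9 + 41·(11 − 16.4)/21 = 54.4°C.
Reverse: G+C = 6, N = 19 → Tm = 64.9 + 41·(6 − 16.4)/19 = 42.5°C.
|ΔTm| = |54.4 − 42.5| = 11.9°C, > 4.5°C.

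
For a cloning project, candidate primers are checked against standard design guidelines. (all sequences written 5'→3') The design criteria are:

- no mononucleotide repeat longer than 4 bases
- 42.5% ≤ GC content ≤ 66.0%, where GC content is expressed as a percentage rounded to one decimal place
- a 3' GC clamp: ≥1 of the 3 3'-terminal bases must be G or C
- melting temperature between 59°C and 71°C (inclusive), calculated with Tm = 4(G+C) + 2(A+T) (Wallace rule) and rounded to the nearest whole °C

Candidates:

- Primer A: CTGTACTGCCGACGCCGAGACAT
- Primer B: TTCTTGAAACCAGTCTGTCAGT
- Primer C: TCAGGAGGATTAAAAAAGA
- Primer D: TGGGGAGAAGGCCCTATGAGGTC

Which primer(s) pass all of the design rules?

Primer A (23 nt, A=5 T=4 G=6 C=8): longest run = 2 ✓; GC 14/23 = 60.9% ✓; 3' end CAT has 1 G/C ✓; Tm = 2·9 + 4·14 = 74°C, outside 59–71°C ✗ — fails.
Primer B (22 nt, A=5 T=8 G=4 C=5): longest run = 3 ✓; GC 9/22 = 40.9%, outside 42.5–66.0% ✗; 3' end AGT has 1 G/C ✓; Tm = 2·13 + 4·9 = 62°C ✓ — fails.
Primer C (19 nt, A=10 T=3 G=5 C=1): longest run = 6, exceeds 4 ✗; GC 6/19 = 31.6%, outside 42.5–66.0% ✗; 3' end AGA has 1 G/C ✓; Tm = 2·13 + 4·6 = 50°C, outside 59–71°C ✗ — fails.
Primer D (23 nt, A=5 T=4 G=10 C=4): longest run = 4 ✓; GC 14/23 = 60.9% ✓; 3' end GTC has 2 G/C ✓; Tm = 2·9 + 4·14 = 74°C, outside 59–71°C ✗ — fails.

None of the candidates satisfy all criteria.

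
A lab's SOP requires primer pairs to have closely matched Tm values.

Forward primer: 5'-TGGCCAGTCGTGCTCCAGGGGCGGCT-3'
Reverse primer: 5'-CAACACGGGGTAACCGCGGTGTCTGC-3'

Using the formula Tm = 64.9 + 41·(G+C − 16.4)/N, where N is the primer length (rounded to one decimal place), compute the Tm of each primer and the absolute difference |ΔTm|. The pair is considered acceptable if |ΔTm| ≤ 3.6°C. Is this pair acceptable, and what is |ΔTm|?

|ΔTm| = 3.2°C; the pair is acceptable.

Forward: G+C = 19, N = 26 → Tm = 64.9 + 41·(19 − 16.4)/26 = 69.0°C.
Reverse: G+C = 17, N = 26 → Tm = 64.9 + 41·(17 − 16.4)/26 = 65.8°C.
|ΔTm| = |69.0 − 65.8| = 3.2°C, ≤ 3.6°C.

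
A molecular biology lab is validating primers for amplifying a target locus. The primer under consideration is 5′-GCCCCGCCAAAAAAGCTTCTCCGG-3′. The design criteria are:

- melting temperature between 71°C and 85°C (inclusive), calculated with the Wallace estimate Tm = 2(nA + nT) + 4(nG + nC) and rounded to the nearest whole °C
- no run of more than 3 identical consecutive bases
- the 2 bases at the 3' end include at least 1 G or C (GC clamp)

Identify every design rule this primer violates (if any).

Base counts: A=6, T=3, G=5, C=10 (length 24).
Tm: Tm = 2·9 + 4·15 = 78°C ✓
homopolymer run: longest run = 6, exceeds 3 ✗
GC clamp: 3' end GG has 2 G/C ✓

Fails: homopolymer run.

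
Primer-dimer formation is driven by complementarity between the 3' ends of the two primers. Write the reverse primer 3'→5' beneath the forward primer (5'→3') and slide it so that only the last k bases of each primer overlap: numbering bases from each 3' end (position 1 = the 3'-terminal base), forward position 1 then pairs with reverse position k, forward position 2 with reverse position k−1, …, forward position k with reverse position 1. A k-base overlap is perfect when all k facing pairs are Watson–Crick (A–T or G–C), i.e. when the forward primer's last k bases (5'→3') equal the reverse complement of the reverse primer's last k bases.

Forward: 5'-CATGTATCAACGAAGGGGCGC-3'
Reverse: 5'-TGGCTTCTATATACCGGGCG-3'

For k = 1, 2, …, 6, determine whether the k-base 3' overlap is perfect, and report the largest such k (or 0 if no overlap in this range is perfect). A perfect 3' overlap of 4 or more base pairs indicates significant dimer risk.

Longest perfect overlap: 3 complementary base pairs; below the dimer-risk threshold (threshold 4).

Last 6 bases (5'→3') — forward …GGGCGC, reverse …CGGGCG.
Reverse complement of the reverse primer's last 6 bases: CGCCCG; its first k bases are the reverse complement of the reverse primer's last k bases, so a perfect k-base overlap needs the forward primer's last k bases to equal them.
Comparing (forward last k vs required): k=1: C vs C ✓; k=2: GC vs CG ✗; k=3: CGC vs CGC ✓; k=4: GCGC vs CGCC ✗; k=5: GGCGC vs CGCCC ✗; k=6: GGGCGC vs CGCCCG ✗.
Perfect overlaps at k = 1, 3; the largest is 3.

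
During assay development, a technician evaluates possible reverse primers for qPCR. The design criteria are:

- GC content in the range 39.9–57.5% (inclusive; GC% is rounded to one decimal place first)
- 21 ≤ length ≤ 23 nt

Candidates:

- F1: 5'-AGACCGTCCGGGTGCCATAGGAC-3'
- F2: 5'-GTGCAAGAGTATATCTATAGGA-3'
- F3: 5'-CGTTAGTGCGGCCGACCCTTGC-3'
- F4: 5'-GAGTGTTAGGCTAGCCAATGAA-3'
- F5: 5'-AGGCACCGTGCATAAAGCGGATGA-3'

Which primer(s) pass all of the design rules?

F1 (23 nt, A=5 T=3 G=8 C=7): GC 15/23 = 65.2%, outside 39.9–57.5% ✗; length 23 ✓ — fails.
F2 (22 nt, A=8 T=6 G=6 C=2): GC 8/22 = 36.4%, outside 39.9–57.5% ✗; length 22 ✓ — fails.
F3 (22 nt, A=2 T=5 G=7 C=8): GC 15/22 = 68.2%, outside 39.9–57.5% ✗; length 22 ✓ — fails.
F4 (22 nt, A=7 T=5 G=7 C=3): GC 10/22 = 45.5% ✓; length 22 ✓ — passes.
F5 (24 nt, A=8 T=3 G=8 C=5): GC 13/24 = 54.2% ✓; length 24, outside 21–23 ✗ — fails.

F4 only.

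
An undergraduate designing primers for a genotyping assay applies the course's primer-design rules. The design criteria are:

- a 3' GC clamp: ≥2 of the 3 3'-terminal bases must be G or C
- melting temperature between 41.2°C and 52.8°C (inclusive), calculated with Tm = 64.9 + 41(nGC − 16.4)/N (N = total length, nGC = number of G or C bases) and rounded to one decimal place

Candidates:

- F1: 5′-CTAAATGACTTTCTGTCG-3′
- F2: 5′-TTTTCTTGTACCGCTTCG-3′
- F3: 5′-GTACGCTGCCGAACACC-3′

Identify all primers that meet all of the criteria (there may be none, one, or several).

F1, F2 and F3.

F1 (18 nt, A=4 T=7 G=3 C=4): 3' end TCG has 2 G/C ✓; Tm = 64.9 + 41·(7 − 16.4)/18 = 43.5°C ✓ — passes.
F2 (18 nt, A=1 T=9 G=3 C=5): 3' end TCG has 2 G/C ✓; Tm = 64.9 + 41·(8 − 16.4)/18 = 45.8°C ✓ — passes.
F3 (17 nt, A=4 T=2 G=4 C=7): 3' end ACC has 2 G/C ✓; Tm = 64.9 + 41·(11 − 16.4)/17 = 51.9°C ✓ — passes.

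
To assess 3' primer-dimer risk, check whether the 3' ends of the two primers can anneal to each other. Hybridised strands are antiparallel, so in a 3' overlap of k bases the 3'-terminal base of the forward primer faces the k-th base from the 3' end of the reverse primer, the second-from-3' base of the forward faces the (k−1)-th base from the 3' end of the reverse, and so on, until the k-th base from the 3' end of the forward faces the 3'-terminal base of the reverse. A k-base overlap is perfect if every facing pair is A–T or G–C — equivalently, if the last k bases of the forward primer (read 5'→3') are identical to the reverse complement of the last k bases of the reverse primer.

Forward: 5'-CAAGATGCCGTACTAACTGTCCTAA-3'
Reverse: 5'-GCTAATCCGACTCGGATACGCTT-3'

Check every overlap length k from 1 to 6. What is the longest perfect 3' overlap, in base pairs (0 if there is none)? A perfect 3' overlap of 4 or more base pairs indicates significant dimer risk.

Longest perfect overlap: 2 complementary base pairs; below the dimer-risk threshold (threshold 4).

Last 6 bases (5'→3') — forward …TCCTAA, reverse …ACGCTT.
Reverse complement of the reverse primer's last 6 bases: AAGCGT; its first k bases are the reverse complement of the reverse primer's last k bases, so a perfect k-base overlap needs the forward primer's last k bases to equal them.
Comparing (forward last k vs required): k=1: A vs A ✓; k=2: AA vs AA ✓; k=3: TAA vs AAG ✗; k=4: CTAA vs AAGC ✗; k=5: CCTAA vs AAGCG ✗; k=6: TCCTAA vs AAGCGT ✗.
Perfect overlaps at k = 1, 2; the largest is 2.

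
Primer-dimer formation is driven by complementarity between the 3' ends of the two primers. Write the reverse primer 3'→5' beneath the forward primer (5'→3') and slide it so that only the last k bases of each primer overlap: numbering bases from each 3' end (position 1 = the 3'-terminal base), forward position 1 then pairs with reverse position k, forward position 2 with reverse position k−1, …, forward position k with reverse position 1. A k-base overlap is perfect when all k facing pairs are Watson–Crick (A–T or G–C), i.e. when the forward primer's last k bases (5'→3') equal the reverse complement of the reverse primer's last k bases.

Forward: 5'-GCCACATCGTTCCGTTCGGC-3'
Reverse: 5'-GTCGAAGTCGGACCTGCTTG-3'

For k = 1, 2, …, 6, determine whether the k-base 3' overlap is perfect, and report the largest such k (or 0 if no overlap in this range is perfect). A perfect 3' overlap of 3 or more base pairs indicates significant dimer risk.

Last 6 bases (5'→3') — forward …TTCGGC, reverse …TGCTTG.
Reverse complement of the reverse primer's last 6 bases: CAAGCA; its first k bases are the reverse complement of the reverse primer's last k bases, so a perfect k-base overlap needs the forward primer's last k bases to equal them.
Comparing (forward last k vs required): k=1: C vs C ✓; k=2: GC vs CA ✗; k=3: GGC vs CAA ✗; k=4: CGGC vs CAAG ✗; k=5: TCGGC vs CAAGC ✗; k=6: TTCGGC vs CAAGCA ✗.
Only k = 1 is perfect, so the longest perfect 3' overlap is 1.

Longest perfect overlap: 1 complementary base pair; below the dimer-risk threshold (threshold 3).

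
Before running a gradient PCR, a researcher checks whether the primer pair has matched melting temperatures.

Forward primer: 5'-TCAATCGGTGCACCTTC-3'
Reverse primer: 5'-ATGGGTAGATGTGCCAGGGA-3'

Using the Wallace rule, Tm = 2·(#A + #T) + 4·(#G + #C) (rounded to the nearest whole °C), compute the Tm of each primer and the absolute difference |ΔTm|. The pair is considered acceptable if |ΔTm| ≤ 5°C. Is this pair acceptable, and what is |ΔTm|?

|ΔTm| = 10°C; the pair is not acceptable.

Forward: A=3 T=5 G=3 C=6 → Tm = 2·8 + 4·9 = 52°C.
Reverse: A=5 T=4 G=9 C=2 → Tm = 2·9 + 4·11 = 62°C.
|ΔTm| = |52 − 62| = 10°C, > 5°C.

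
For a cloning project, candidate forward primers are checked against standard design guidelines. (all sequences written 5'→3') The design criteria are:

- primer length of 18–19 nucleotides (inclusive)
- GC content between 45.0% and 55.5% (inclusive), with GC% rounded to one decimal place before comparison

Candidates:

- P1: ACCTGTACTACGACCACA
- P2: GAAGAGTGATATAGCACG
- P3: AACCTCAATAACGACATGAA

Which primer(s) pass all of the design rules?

P1 (18 nt, A=6 T=3 G=2 C=7): length 18 ✓; GC 9/18 = 50.0% ✓ — passes.
P2 (18 nt, A=7 T=3 G=6 C=2): length 18 ✓; GC 8/18 = 44.4%, outside 45.0–55.5% ✗ — fails.
P3 (20 nt, A=10 T=3 G=2 C=5): length 20, outside 18–19 ✗; GC 7/20 = 35.0%, outside 45.0–55.5% ✗ — fails.

P1 only.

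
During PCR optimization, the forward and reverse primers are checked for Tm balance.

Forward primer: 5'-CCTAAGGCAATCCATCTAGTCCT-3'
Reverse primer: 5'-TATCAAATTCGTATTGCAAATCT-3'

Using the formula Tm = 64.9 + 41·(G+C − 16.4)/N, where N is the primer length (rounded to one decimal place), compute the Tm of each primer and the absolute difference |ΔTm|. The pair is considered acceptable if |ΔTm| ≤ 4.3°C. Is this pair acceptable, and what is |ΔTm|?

|ΔTm| = 8.9°C; the pair is not acceptable.

Forward: G+C = 11, N = 23 → Tm = 64.9 + 41·(11 − 16.4)/23 = 55.3°C.
Reverse: G+C = 6, N = 23 → Tm = 64.9 + 41·(6 − 16.4)/23 = 46.4°C.
|ΔTm| = |55.3 − 46.4| = 8.9°C, > 4.3°C.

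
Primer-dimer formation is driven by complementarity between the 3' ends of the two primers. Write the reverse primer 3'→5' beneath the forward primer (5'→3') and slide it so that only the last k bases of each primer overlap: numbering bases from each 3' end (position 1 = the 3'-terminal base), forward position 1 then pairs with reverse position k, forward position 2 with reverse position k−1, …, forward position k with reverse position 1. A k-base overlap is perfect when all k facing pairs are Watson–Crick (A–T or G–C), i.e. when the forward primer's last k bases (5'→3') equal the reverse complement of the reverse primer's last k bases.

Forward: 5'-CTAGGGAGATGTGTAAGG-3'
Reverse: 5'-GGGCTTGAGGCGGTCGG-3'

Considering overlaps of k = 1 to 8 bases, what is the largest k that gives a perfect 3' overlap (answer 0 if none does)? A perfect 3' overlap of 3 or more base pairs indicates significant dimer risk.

Last 8 bases (5'→3') — forward …GTGTAAGG, reverse …GCGGTCGG.
Reverse complement of the reverse primer's last 8 bases: CCGACCGC; its first k bases are the reverse complement of the reverse primer's last k bases, so a perfect k-base overlap needs the forward primer's last k bases to equal them.
Comparing (forward last k vs required): k=1: G vs C ✗; k=2: GG vs CC ✗; k=3: AGG vs CCG ✗; k=4: AAGG vs CCGA ✗; k=5: TAAGG vs CCGAC ✗; k=6: GTAAGG vs CCGACC ✗; k=7: TGTAAGG vs CCGACCG ✗; k=8: GTGTAAGG vs CCGACCGC ✗.
No overlap length from 1 to 8 is perfect, so the longest perfect 3' overlap is 0.

Longest perfect overlap: 0 complementary base pairs; below the dimer-risk threshold (threshold 3).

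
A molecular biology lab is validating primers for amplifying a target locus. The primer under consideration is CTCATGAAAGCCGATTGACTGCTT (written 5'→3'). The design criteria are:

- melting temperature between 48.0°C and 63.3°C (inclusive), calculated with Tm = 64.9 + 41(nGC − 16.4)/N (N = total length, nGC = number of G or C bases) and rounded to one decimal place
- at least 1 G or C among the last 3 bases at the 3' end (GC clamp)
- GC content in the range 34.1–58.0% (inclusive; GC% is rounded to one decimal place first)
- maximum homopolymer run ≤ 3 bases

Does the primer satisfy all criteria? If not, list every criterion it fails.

Base counts: A=6, T=7, G=5, C=6 (length 24).
Tm: Tm = 64.9 + 41·(11 − 16.4)/24 = 55.7°C ✓
GC clamp: 3' end CTT has 1 G/C ✓
GC content: GC 11/24 = 45.8% ✓
homopolymer run: longest run = 3 ✓

Meets all criteria.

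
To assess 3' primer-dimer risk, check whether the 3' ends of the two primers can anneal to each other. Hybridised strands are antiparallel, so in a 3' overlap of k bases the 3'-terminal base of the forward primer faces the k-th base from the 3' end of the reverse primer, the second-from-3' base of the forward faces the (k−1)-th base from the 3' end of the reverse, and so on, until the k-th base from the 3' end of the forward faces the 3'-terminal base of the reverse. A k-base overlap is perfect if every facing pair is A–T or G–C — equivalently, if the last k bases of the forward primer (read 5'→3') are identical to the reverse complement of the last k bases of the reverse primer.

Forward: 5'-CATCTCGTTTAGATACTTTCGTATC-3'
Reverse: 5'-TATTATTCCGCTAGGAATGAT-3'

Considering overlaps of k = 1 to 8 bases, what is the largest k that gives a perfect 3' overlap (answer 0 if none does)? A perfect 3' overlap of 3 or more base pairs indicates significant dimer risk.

Last 8 bases (5'→3') — forward …TTCGTATC, reverse …GGAATGAT.
Reverse complement of the reverse primer's last 8 bases: ATCATTCC; its first k bases are the reverse complement of the reverse primer's last k bases, so a perfect k-base overlap needs the forward primer's last k bases to equal them.
Comparing (forward last k vs required): k=1: C vs A ✗; k=2: TC vs AT ✗; k=3: ATC vs ATC ✓; k=4: TATC vs ATCA ✗; k=5: GTATC vs ATCAT ✗; k=6: CGTATC vs ATCATT ✗; k=7: TCGTATC vs ATCATTC ✗; k=8: TTCGTATC vs ATCATTCC ✗.
Only k = 3 is perfect, so the longest perfect 3' overlap is 3.

Longest perfect overlap: 3 complementary base pairs; significant dimer risk (threshold 3).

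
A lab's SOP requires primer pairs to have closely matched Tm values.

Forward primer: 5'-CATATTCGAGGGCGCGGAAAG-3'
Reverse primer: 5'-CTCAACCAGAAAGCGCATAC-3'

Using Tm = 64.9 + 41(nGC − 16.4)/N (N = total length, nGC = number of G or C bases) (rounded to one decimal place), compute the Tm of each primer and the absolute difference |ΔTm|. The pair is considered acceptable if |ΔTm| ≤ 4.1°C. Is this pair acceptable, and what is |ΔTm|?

|ΔTm| = 4.5°C; the pair is not acceptable.

Forward: G+C = 12, N = 21 → Tm = 64.9 + 41·(12 − 16.4)/21 = 56.3°C.
Reverse: G+C = 10, N = 20 → Tm = 64.9 + 41·(10 − 16.4)/20 = 51.8°C.
|ΔTm| = |56.3 − 51.8| = 4.5°C, > 4.1°C.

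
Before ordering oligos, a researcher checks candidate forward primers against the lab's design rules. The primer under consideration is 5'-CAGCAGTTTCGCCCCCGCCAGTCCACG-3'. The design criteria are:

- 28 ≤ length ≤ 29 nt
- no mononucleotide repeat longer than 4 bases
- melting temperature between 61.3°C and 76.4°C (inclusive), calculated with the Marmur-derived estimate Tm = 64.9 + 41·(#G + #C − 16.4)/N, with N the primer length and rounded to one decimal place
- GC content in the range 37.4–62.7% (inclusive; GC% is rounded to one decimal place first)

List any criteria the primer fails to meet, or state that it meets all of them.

Fails: length, homopolymer run, GC content.

Base counts: A=4, T=4, G=6, C=13 (length 27).
length: length 27, outside 28–29 ✗
homopolymer run: longest run = 5, exceeds 4 ✗
Tm: Tm = 64.9 + 41·(19 − 16.4)/27 = 68.8°C ✓
GC content: GC 19/27 = 70.4%, outside 37.4–62.7% ✗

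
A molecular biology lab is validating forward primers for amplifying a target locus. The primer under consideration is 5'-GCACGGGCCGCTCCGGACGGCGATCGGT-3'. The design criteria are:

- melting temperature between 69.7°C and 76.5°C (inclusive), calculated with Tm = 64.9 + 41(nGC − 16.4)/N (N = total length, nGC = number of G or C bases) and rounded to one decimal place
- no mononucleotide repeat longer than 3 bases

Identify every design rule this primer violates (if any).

Meets all criteria.

Base counts: A=3, T=3, G=12, C=10 (length 28).
Tm: Tm = 64.9 + 41·(22 − 16.4)/28 = 73.1°C ✓
homopolymer run: longest run = 3 ✓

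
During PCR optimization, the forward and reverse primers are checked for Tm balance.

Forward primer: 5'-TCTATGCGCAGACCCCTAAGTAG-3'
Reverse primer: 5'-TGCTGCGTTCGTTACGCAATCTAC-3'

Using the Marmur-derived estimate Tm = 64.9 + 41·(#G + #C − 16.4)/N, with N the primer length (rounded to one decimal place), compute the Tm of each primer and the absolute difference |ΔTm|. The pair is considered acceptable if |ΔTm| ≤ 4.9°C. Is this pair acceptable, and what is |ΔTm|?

Forward: G+C = 12, N = 23 → Tm = 64.9 + 41·(12 − 16.4)/23 = 57.1°C.
Reverse: G+C = 12, N = 24 → Tm = 64.9 + 41·(12 − 16.4)/24 = 57.4°C.
|ΔTm| = |57.1 − 57.4| = 0.3°C, ≤ 4.9°C.

|ΔTm| = 0.3°C; the pair is acceptable.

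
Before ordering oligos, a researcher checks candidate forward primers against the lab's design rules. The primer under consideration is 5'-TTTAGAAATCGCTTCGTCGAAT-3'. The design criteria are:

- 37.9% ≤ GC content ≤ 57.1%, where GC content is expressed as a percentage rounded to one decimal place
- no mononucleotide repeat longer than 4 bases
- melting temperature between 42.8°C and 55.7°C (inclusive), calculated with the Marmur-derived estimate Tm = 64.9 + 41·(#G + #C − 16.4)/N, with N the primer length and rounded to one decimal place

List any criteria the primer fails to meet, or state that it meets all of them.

Fails: GC content.

Base counts: A=6, T=8, G=4, C=4 (length 22).
GC content: GC 8/22 = 36.4%, outside 37.9–57.1% ✗
homopolymer run: longest run = 3 ✓
Tm: Tm = 64.9 + 41·(8 − 16.4)/22 = 49.2°C ✓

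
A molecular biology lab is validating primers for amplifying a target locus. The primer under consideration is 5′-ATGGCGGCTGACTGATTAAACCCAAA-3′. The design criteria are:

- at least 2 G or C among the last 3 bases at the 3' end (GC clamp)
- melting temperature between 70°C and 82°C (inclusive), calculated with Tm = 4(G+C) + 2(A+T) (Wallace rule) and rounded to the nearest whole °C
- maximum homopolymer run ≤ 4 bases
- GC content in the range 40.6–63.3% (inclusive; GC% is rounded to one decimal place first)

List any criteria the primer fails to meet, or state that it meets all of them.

Fails: GC clamp.

Base counts: A=9, T=5, G=6, C=6 (length 26).
GC clamp: 3' end AAA has 0 G/C, need ≥2 ✗
Tm: Tm = 2·14 + 4·12 = 76°C ✓
homopolymer run: longest run = 3 ✓
GC content: GC 12/26 = 46.2% ✓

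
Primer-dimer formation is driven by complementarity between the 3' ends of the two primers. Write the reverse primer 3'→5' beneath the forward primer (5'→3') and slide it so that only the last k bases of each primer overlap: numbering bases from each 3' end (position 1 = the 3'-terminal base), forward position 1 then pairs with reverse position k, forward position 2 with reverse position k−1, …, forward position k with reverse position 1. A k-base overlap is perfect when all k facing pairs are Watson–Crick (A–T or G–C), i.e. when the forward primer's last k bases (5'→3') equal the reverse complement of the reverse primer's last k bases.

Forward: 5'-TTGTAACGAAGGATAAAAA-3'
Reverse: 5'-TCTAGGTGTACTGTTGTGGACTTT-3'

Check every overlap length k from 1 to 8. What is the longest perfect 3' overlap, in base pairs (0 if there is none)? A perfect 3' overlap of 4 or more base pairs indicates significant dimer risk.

Longest perfect overlap: 3 complementary base pairs; below the dimer-risk threshold (threshold 4).

Last 8 bases (5'→3') — forward …GATAAAAA, reverse …TGGACTTT.
Reverse complement of the reverse primer's last 8 bases: AAAGTCCA; its first k bases are the reverse complement of the reverse primer's last k bases, so a perfect k-base overlap needs the forward primer's last k bases to equal them.
Comparing (forward last k vs required): k=1: A vs A ✓; k=2: AA vs AA ✓; k=3: AAA vs AAA ✓; k=4: AAAA vs AAAG ✗; k=5: AAAAA vs AAAGT ✗; k=6: TAAAAA vs AAAGTC ✗; k=7: ATAAAAA vs AAAGTCC ✗; k=8: GATAAAAA vs AAAGTCCA ✗.
Perfect overlaps at k = 1, 2, 3; the largest is 3.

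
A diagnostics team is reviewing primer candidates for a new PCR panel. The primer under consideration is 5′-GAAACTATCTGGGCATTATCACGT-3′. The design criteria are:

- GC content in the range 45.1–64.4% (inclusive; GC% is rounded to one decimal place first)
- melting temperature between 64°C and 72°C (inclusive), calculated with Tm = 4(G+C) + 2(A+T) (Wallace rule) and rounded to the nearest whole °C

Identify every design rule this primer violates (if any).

Fails: GC content.

Base counts: A=7, T=7, G=5, C=5 (length 24).
GC content: GC 10/24 = 41.7%, outside 45.1–64.4% ✗
Tm: Tm = 2·14 + 4·10 = 68°C ✓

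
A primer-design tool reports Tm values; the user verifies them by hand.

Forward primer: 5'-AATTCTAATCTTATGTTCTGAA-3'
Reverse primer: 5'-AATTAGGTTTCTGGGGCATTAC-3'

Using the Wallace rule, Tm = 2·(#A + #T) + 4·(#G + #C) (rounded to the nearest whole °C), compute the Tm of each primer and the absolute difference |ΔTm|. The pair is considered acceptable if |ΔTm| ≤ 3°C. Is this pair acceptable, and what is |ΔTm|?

Forward: A=7 T=10 G=2 C=3 → Tm = 2·17 + 4·5 = 54°C.
Reverse: A=5 T=8 G=6 C=3 → Tm = 2·13 + 4·9 = 62°C.
|ΔTm| = |54 − 62| = 8°C, > 3°C.

|ΔTm| = 8°C; the pair is not acceptable.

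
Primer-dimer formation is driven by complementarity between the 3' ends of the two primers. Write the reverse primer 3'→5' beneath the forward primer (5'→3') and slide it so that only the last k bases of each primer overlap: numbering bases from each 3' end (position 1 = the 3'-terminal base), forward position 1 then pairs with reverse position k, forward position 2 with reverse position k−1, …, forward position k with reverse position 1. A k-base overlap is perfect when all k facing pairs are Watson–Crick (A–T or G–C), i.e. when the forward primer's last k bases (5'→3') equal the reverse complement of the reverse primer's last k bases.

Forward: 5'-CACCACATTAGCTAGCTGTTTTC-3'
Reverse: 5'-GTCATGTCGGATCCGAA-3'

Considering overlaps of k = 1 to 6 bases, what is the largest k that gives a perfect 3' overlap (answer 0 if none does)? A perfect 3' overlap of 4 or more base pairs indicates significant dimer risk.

Last 6 bases (5'→3') — forward …GTTTTC, reverse …TCCGAA.
Reverse complement of the reverse primer's last 6 bases: TTCGGA; its first k bases are the reverse complement of the reverse primer's last k bases, so a perfect k-base overlap needs the forward primer's last k bases to equal them.
Comparing (forward last k vs required): k=1: C vs T ✗; k=2: TC vs TT ✗; k=3: TTC vs TTC ✓; k=4: TTTC vs TTCG ✗; k=5: TTTTC vs TTCGG ✗; k=6: GTTTTC vs TTCGGA ✗.
Only k = 3 is perfect, so the longest perfect 3' overlap is 3.

Longest perfect overlap: 3 complementary base pairs; below the dimer-risk threshold (threshold 4).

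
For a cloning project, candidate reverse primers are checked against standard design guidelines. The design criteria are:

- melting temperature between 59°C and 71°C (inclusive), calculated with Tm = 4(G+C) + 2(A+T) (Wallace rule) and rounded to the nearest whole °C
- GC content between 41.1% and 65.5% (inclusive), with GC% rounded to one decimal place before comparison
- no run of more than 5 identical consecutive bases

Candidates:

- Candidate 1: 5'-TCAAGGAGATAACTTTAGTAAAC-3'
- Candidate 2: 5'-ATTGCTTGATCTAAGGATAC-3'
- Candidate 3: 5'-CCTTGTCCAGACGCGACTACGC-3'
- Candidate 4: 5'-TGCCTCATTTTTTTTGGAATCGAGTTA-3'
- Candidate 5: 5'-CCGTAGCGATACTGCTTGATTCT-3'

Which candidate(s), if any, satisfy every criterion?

Candidate 1 (23 nt, A=10 T=6 G=4 C=3): Tm = 2·16 + 4·7 = 60°C ✓; GC 7/23 = 30.4%, outside 41.1–65.5% ✗; longest run = 3 ✓ — fails.
Candidate 2 (20 nt, A=6 T=7 G=4 C=3): Tm = 2·13 + 4·7 = 54°C, outside 59–71°C ✗; GC 7/20 = 35.0%, outside 41.1–65.5% ✗; longest run = 2 ✓ — fails.
Candidate 3 (22 nt, A=4 T=4 G=5 C=9): Tm = 2·8 + 4·14 = 72°C, outside 59–71°C ✗; GC 14/22 = 63.6% ✓; longest run = 2 ✓ — fails.
Candidate 4 (27 nt, A=5 T=13 G=5 C=4): Tm = 2·18 + 4·9 = 72°C, outside 59–71°C ✗; GC 9/27 = 33.3%, outside 41.1–65.5% ✗; longest run = 8, exceeds 5 ✗ — fails.
Candidate 5 (23 nt, A=4 T=8 G=5 C=6): Tm = 2·12 + 4·11 = 68°C ✓; GC 11/23 = 47.8% ✓; longest run = 2 ✓ — passes.

Candidate 5 only.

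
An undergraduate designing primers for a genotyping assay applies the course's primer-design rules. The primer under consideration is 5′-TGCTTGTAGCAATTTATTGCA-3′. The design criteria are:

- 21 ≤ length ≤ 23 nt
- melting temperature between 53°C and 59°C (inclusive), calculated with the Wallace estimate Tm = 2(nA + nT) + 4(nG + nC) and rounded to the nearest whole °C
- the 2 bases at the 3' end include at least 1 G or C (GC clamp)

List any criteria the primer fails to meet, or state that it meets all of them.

Meets all criteria.

Base counts: A=5, T=9, G=4, C=3 (length 21).
length: length 21 ✓
Tm: Tm = 2·14 + 4·7 = 56°C ✓
GC clamp: 3' end CA has 1 G/C ✓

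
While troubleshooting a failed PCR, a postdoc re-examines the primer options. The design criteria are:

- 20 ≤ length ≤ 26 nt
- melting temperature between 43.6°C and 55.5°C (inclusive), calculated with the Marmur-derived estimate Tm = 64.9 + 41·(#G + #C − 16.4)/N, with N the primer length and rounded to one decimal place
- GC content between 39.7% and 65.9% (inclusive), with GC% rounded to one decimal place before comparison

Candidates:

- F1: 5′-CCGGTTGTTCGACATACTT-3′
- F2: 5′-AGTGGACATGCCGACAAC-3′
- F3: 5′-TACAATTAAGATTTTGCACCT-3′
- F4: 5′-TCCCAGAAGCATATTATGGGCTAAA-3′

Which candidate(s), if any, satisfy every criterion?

F4 only.

F1 (19 nt, A=3 T=7 G=4 C=5): length 19, outside 20–26 ✗; Tm = 64.9 + 41·(9 − 16.4)/19 = 48.9°C ✓; GC 9/19 = 47.4% ✓ — fails.
F2 (18 nt, A=6 T=2 G=5 C=5): length 18, outside 20–26 ✗; Tm = 64.9 + 41·(10 − 16.4)/18 = 50.3°C ✓; GC 10/18 = 55.6% ✓ — fails.
F3 (21 nt, A=7 T=8 G=2 C=4): length 21 ✓; Tm = 64.9 + 41·(6 − 16.4)/21 = 44.6°C ✓; GC 6/21 = 28.6%, outside 39.7–65.9% ✗ — fails.
F4 (25 nt, A=9 T=6 G=5 C=5): length 25 ✓; Tm = 64.9 + 41·(10 − 16.4)/25 = 54.4°C ✓; GC 10/25 = 40.0% ✓ — passes.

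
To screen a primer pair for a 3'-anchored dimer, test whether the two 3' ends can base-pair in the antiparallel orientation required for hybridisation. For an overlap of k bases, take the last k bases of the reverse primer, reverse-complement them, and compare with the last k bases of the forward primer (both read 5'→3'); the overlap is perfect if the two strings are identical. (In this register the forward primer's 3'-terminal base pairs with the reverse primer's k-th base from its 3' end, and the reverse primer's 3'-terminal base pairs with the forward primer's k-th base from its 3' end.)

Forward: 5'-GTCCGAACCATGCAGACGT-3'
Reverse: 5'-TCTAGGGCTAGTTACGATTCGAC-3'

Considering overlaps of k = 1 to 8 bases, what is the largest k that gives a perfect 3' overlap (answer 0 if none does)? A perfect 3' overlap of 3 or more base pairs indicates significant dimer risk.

Longest perfect overlap: 2 complementary base pairs; below the dimer-risk threshold (threshold 3).

Last 8 bases (5'→3') — forward …GCAGACGT, reverse …GATTCGAC.
Reverse complement of the reverse primer's last 8 bases: GTCGAATC; its first k bases are the reverse complement of the reverse primer's last k bases, so a perfect k-base overlap needs the forward primer's last k bases to equal them.
Comparing (forward last k vs required): k=1: T vs G ✗; k=2: GT vs GT ✓; k=3: CGT vs GTC ✗; k=4: ACGT vs GTCG ✗; k=5: GACGT vs GTCGA ✗; k=6: AGACGT vs GTCGAA ✗; k=7: CAGACGT vs GTCGAAT ✗; k=8: GCAGACGT vs GTCGAATC ✗.
Only k = 2 is perfect, so the longest perfect 3' overlap is 2.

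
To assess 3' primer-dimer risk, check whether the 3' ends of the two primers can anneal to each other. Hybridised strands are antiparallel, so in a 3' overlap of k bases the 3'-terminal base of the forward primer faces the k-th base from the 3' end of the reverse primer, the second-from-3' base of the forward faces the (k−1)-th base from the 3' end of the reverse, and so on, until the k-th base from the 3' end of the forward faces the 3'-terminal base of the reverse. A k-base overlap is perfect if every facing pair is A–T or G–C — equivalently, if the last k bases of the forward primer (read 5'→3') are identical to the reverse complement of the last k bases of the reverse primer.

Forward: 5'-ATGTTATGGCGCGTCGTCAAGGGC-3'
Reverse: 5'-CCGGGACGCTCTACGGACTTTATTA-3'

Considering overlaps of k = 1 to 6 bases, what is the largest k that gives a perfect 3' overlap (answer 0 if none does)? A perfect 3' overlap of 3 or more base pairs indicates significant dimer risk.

Last 6 bases (5'→3') — forward …AAGGGC, reverse …TTATTA.
Reverse complement of the reverse primer's last 6 bases: TAATAA; its first k bases are the reverse complement of the reverse primer's last k bases, so a perfect k-base overlap needs the forward primer's last k bases to equal them.
Comparing (forward last k vs required): k=1: C vs T ✗; k=2: GC vs TA ✗; k=3: GGC vs TAA ✗; k=4: GGGC vs TAAT ✗; k=5: AGGGC vs TAATA ✗; k=6: AAGGGC vs TAATAA ✗.
No overlap length from 1 to 6 is perfect, so the longest perfect 3' overlap is 0.

Longest perfect overlap: 0 complementary base pairs; below the dimer-risk threshold (threshold 3).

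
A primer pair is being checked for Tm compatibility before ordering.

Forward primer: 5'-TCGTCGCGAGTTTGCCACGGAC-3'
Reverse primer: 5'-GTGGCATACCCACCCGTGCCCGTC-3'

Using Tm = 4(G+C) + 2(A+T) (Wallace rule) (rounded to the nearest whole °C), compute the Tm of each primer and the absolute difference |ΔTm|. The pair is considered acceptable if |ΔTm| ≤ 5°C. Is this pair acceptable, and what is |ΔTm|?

|ΔTm| = 10°C; the pair is not acceptable.

Forward: A=3 T=5 G=7 C=7 → Tm = 2·8 + 4·14 = 72°C.
Reverse: A=3 T=4 G=6 C=11 → Tm = 2·7 + 4·17 = 82°C.
|ΔTm| = |72 − 82| = 10°C, > 5°C.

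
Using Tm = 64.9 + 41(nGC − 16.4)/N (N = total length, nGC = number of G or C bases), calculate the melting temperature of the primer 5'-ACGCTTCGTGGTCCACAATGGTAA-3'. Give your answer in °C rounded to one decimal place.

57.4°C

Base counts: A=6, T=6, G=6, C=6; G+C = 12, N = 24.
Tm = 64.9 + 41·(12 − 16.4)/24 = 64.9 + -180.40/24 = 57.4°C.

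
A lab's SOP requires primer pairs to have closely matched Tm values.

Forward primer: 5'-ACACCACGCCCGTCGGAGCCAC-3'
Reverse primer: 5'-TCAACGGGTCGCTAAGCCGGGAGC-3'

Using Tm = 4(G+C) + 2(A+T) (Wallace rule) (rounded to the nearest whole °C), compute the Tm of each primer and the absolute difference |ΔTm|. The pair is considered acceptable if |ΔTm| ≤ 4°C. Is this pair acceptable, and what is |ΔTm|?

Forward: A=5 T=1 G=5 C=11 → Tm = 2·6 + 4·16 = 76°C.
Reverse: A=5 T=3 G=9 C=7 → Tm = 2·8 + 4·16 = 80°C.
|ΔTm| = |76 − 80| = 4°C, ≤ 4°C.

|ΔTm| = 4°C; the pair is acceptable.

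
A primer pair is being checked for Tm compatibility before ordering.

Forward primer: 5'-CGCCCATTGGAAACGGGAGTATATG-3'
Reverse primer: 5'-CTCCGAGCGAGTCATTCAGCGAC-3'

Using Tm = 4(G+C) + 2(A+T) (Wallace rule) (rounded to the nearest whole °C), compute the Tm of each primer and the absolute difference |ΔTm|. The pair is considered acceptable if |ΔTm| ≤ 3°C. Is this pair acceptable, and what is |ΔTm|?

|ΔTm| = 2°C; the pair is acceptable.

Forward: A=7 T=5 G=8 C=5 → Tm = 2·12 + 4·13 = 76°C.
Reverse: A=5 T=4 G=6 C=8 → Tm = 2·9 + 4·14 = 74°C.
|ΔTm| = |76 − 74| = 2°C, ≤ 3°C.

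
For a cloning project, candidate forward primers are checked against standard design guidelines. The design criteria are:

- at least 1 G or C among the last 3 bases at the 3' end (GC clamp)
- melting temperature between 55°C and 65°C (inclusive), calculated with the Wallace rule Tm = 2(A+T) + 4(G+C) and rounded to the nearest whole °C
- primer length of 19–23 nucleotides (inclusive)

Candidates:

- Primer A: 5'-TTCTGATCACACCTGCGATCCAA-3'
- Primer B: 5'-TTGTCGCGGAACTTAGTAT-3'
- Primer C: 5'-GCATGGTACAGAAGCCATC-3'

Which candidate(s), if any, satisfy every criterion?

Primer C only.

Primer A (23 nt, A=6 T=6 G=3 C=8): 3' end CAA has 1 G/C ✓; Tm = 2·12 + 4·11 = 68°C, outside 55–65°C ✗; length 23 ✓ — fails.
Primer B (19 nt, A=4 T=7 G=5 C=3): 3' end TAT has 0 G/C, need ≥1 ✗; Tm = 2·11 + 4·8 = 54°C, outside 55–65°C ✗; length 19 ✓ — fails.
Primer C (19 nt, A=6 T=3 G=5 C=5): 3' end ATC has 1 G/C ✓; Tm = 2·9 + 4·10 = 58°C ✓; length 19 ✓ — passes.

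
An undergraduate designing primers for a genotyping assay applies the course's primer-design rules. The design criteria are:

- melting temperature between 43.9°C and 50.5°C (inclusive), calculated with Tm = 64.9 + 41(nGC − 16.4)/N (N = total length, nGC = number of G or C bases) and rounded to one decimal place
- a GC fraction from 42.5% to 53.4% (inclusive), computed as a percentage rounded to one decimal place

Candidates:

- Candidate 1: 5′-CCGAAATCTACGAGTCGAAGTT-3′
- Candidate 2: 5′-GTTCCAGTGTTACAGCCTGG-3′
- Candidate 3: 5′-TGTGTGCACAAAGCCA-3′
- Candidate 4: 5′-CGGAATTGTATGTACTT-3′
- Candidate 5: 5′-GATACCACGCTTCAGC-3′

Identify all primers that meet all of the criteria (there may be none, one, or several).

None of the candidates satisfy all criteria.

Candidate 1 (22 nt, A=7 T=5 G=5 C=5): Tm = 64.9 + 41·(10 − 16.4)/22 = 53.0°C, outside 43.9–50.5°C ✗; GC 10/22 = 45.5% ✓ — fails.
Candidate 2 (20 nt, A=3 T=6 G=6 C=5): Tm = 64.9 + 41·(11 − 16.4)/20 = 53.8°C, outside 43.9–50.5°C ✗; GC 11/20 = 55.0%, outside 42.5–53.4% ✗ — fails.
Candidate 3 (16 nt, A=5 T=3 G=4 C=4): Tm = 64.9 + 41·(8 − 16.4)/16 = 43.4°C, outside 43.9–50.5°C ✗; GC 8/16 = 50.0% ✓ — fails.
Candidate 4 (17 nt, A=4 T=7 G=4 C=2): Tm = 64.9 + 41·(6 − 16.4)/17 = 39.8°C, outside 43.9–50.5°C ✗; GC 6/17 = 35.3%, outside 42.5–53.4% ✗ — fails.
Candidate 5 (16 nt, A=4 T=3 G=3 C=6): Tm = 64.9 + 41·(9 − 16.4)/16 = 45.9°C ✓; GC 9/16 = 56.3%, outside 42.5–53.4% ✗ — fails.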